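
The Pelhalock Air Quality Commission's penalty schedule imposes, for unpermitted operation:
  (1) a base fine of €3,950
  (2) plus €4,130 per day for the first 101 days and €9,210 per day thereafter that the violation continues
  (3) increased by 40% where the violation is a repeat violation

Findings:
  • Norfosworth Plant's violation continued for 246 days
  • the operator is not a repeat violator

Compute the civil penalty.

€1,756,530

First 101 days: 101 × €4,130 = €417,130
Remaining days: (246 − 101) × €9,210 = €1,335,450
Per-day component: €417,130 + €1,335,450 = €1,752,580
Base plus per-day: €3,950 + €1,752,580 = €1,756,530
The operator is not a repeat violator: no 40% increase.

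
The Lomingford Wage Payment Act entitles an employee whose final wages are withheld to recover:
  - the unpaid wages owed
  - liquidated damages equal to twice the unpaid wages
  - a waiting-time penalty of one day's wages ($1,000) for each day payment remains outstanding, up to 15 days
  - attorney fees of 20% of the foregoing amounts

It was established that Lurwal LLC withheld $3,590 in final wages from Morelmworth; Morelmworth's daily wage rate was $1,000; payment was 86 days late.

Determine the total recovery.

Doubled: 2 × $3,590 = $7,180
Penalty days: min(86, 15) = 15
Waiting-time penalty: 15 × $1,000 = $15,000
Subtotal: $3,590 + $7,180 + $15,000 = $25,770
Attorney fees: 20% of $25,770 = $5,154
Total award: $25,770 + $5,154 = $30,924

Total award: $30,924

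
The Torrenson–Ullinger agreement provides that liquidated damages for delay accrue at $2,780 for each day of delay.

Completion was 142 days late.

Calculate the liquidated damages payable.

Per-day damages: 142 × $2,780 = $394,760

$394,760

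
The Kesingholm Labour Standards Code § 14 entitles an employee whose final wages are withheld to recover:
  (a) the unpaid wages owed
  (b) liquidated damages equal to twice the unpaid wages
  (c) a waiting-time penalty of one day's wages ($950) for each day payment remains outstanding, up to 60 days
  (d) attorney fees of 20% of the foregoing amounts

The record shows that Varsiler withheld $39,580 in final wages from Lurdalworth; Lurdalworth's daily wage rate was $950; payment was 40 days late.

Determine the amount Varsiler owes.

Doubled: 2 × $39,580 = $79,160
Penalty days: min(40, 60) = 40
Waiting-time penalty: 40 × $950 = $38,000
Subtotal: $39,580 + $79,160 + $38,000 = $156,740
Attorney fees: 20% of $156,740 = $31,348
Total award: $156,740 + $31,348 = $188,088

Total award: $188,088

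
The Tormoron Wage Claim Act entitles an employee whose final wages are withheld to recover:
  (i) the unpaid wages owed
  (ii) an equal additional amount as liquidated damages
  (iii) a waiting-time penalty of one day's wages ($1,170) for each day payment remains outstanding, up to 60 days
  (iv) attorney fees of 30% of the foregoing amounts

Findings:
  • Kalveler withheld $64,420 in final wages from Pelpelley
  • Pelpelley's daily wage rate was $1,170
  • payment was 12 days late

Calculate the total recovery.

$185,744

Liquidated damages (equal amount): $64,420
Penalty days: min(12, 60) = 12
Waiting-time penalty: 12 × $1,170 = $14,040
Subtotal: $64,420 + $64,420 + $14,040 = $142,880
Attorney fees: 30% of $142,880 = $42,864
Total award: $142,880 + $42,864 = $185,744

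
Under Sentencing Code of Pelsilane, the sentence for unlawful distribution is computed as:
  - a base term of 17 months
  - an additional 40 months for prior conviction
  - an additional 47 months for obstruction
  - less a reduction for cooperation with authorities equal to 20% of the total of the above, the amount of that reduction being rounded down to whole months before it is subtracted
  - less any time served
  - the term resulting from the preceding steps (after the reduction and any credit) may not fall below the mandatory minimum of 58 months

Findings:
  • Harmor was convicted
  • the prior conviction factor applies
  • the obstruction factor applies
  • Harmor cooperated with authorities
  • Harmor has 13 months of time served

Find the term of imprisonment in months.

Prior conviction enhancement: +40 months
Obstruction enhancement: +47 months
Adjusted term: 17 months + 40 months + 47 months = 104 months
Cooperation with authorities reduction: 20% of 104 months = 20 months (rounded down)
After reduction: 104 − 20 = 84 months
Less time served: 84 months − 13 months = 71 months
Minimum 58 months: 71 months meets the minimum, no increase.

Sentence: 71 months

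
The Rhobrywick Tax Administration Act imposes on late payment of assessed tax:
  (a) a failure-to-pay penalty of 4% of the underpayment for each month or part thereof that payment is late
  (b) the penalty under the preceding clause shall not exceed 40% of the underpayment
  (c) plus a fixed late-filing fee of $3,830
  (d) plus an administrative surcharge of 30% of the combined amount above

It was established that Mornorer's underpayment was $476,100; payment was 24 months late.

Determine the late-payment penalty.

Accrued rate: 4% × 24 = 96%, capped at 40% → 40%
Failure-to-pay penalty: 40% of $476,100 = $190,440
Penalty before surcharge: $190,440 + $3,830 = $194,270
Administrative surcharge: 30% of $194,270 = $58,281
Total penalty: $194,270 + $58,281 = $252,551

$252,551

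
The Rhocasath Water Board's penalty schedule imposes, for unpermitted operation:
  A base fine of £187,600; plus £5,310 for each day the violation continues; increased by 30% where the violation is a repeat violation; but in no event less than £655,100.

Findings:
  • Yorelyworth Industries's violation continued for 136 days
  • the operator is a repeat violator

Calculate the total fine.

£1,182,688

Per-day component: 136 × £5,310 = £722,160
Base plus per-day: £187,600 + £722,160 = £909,760
Enhancement: 30% of £909,760 = £272,928
Enhanced fine: £909,760 + £272,928 = £1,182,688
Minimum £655,100: £1,182,688 meets the minimum, no increase.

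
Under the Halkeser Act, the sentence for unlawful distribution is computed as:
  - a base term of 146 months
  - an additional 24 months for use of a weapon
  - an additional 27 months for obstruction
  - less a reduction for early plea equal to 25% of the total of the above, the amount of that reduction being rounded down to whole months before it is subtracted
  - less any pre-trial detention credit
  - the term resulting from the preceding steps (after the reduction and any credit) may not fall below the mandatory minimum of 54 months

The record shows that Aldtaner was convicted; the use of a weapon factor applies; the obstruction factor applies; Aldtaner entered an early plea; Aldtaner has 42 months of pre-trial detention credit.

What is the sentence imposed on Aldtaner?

Use of a weapon enhancement: +24 months
Obstruction enhancement: +27 months
Adjusted term: 146 months + 24 months + 27 months = 197 months
Early plea reduction: 25% of 197 months = 49 months (rounded down)
After reduction: 197 − 49 = 148 months
Less pre-trial detention credit: 148 months − 42 months = 106 months
Minimum 54 months: 106 months meets the minimum, no increase.

106 months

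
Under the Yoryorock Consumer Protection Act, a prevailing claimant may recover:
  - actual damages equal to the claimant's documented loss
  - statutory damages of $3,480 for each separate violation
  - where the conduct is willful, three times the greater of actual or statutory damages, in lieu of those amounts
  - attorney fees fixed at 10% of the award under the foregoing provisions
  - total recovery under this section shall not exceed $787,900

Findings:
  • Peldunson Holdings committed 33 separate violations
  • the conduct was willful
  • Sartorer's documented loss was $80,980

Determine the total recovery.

Statutory damages: 33 × $3,480 = $114,840
Greater of actual damages ($80,980) or statutory damages ($114,840): $114,840
Trebled: 3 × $114,840 = $344,520
Attorney fees: 10% of $344,520 = $34,452
Total before cap: $344,520 + $34,452 = $378,972
Cap at $787,900: $378,972 is within the cap, no reduction.

$378,972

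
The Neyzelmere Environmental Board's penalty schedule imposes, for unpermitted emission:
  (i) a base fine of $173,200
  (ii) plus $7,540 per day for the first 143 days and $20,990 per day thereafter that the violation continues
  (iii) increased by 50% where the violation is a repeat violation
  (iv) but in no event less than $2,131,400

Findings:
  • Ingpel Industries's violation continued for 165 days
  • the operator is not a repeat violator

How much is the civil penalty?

First 143 days: 143 × $7,540 = $1,078,220
Remaining days: (165 − 143) × $20,990 = $461,780
Per-day component: $1,078,220 + $461,780 = $1,540,000
Base plus per-day: $173,200 + $1,540,000 = $1,713,200
The operator is not a repeat violator: no 50% increase.
Minimum $2,131,400: $1,713,200 is below the minimum → $2,131,400

$2,131,400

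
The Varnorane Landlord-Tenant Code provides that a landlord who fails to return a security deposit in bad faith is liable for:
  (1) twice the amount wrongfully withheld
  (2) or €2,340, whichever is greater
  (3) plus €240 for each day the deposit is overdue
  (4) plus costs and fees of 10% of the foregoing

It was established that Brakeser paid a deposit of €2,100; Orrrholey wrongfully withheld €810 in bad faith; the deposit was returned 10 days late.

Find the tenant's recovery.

€5,214

Doubled: 2 × €810 = €1,620
Minimum €2,340: €1,620 is below the minimum → €2,340
Late-return penalty: 10 × €240 = €2,400
Damages plus late penalty: €2,340 + €2,400 = €4,740
Costs and fees: 10% of €4,740 = €474
Total recovery: €4,740 + €474 = €5,214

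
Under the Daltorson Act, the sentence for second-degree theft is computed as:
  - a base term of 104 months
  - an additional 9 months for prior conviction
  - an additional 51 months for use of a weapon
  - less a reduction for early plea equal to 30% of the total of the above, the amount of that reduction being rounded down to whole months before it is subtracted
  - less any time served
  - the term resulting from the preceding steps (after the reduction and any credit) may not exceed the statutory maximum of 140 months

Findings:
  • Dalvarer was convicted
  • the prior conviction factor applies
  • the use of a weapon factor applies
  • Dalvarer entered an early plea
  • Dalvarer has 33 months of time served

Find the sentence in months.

82 months

Prior conviction enhancement: +9 months
Use of a weapon enhancement: +51 months
Adjusted term: 104 months + 9 months + 51 months = 164 months
Early plea reduction: 30% of 164 months = 49 months (rounded down)
After reduction: 164 − 49 = 115 months
Less time served: 115 months − 33 months = 82 months
Cap at 140 months: 82 months is within the cap, no reduction.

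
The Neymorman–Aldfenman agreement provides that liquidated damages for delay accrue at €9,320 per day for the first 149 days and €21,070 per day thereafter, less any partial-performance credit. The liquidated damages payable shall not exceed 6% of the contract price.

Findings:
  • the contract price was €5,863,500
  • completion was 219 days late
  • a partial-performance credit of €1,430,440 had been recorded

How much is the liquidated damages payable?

€351,810

First 149 days: 149 × €9,320 = €1,388,680
Remaining days: (219 − 149) × €21,070 = €1,474,900
Accrued per-day damages: €1,388,680 + €1,474,900 = €2,863,580
Less partial-performance credit: €2,863,580 − €1,430,440 = €1,433,140
Cap: 6% of €5,863,500 = €351,810
Cap at €351,810: €1,433,140 exceeds the cap → €351,810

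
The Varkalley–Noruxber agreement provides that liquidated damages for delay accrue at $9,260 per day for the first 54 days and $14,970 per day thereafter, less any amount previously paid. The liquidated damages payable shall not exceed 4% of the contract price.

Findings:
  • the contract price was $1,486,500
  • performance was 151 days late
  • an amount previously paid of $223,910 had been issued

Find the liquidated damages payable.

First 54 days: 54 × $9,260 = $500,040
Remaining days: (151 − 54) × $14,970 = $1,452,090
Accrued per-day damages: $500,040 + $1,452,090 = $1,952,130
Less amount previously paid: $1,952,130 − $223,910 = $1,728,220
Cap: 4% of $1,486,500 = $59,460
Cap at $59,460: $1,728,220 exceeds the cap → $59,460

$59,460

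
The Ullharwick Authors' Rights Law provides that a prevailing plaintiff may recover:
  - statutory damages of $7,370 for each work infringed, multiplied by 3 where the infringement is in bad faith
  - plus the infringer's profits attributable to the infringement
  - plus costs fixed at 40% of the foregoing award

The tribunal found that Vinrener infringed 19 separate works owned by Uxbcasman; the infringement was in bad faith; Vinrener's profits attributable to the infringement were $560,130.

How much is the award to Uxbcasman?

Statutory damages: 19 × $7,370 = $140,030
Trebled: 3 × $140,030 = $420,090
Combined award: $420,090 + $560,130 = $980,220
Costs: 40% of $980,220 = $392,088
Award plus costs: $980,220 + $392,088 = $1,372,308

Award: $1,372,308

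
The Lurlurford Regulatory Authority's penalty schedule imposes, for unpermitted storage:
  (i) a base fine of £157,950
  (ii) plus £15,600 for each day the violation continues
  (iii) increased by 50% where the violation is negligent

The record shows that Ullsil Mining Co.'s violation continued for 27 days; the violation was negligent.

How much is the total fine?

Per-day component: 27 × £15,600 = £421,200
Base plus per-day: £157,950 + £421,200 = £579,150
Enhancement: 50% of £579,150 = £289,575
Enhanced fine: £579,150 + £289,575 = £868,725

£868,725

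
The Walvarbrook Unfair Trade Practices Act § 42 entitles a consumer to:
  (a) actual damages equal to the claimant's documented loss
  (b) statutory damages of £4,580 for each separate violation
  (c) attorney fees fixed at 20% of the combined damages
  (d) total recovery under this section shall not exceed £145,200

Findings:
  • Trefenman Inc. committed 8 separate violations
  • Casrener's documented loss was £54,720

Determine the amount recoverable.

Statutory damages: 8 × £4,580 = £36,640
Combined damages: £54,720 + £36,640 = £91,360
Attorney fees: 20% of £91,360 = £18,272
Total before cap: £91,360 + £18,272 = £109,632
Cap at £145,200: £109,632 is within the cap, no reduction.

£109,632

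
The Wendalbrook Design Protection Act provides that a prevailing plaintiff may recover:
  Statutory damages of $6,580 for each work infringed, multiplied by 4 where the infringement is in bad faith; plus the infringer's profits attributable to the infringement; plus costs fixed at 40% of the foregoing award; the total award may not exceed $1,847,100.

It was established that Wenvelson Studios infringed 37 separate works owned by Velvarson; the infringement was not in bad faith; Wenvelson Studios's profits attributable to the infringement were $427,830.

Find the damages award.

$939,806

Statutory damages: 37 × $6,580 = $243,460
Infringement not in bad faith: no ×4 enhancement.
Combined award: $243,460 + $427,830 = $671,290
Costs: 40% of $671,290 = $268,516
Award plus costs: $671,290 + $268,516 = $939,806
Cap at $1,847,100: $939,806 is within the cap, no reduction.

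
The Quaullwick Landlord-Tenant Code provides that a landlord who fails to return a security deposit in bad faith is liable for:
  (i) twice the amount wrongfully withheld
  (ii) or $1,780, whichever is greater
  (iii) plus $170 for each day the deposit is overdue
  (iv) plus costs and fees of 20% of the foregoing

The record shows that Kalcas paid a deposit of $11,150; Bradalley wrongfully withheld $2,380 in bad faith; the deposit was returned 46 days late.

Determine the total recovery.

$15,096

Doubled: 2 × $2,380 = $4,760
Minimum $1,780: $4,760 meets the minimum, no increase.
Late-return penalty: 46 × $170 = $7,820
Damages plus late penalty: $4,760 + $7,820 = $12,580
Costs and fees: 20% of $12,580 = $2,516
Total recovery: $12,580 + $2,516 = $15,096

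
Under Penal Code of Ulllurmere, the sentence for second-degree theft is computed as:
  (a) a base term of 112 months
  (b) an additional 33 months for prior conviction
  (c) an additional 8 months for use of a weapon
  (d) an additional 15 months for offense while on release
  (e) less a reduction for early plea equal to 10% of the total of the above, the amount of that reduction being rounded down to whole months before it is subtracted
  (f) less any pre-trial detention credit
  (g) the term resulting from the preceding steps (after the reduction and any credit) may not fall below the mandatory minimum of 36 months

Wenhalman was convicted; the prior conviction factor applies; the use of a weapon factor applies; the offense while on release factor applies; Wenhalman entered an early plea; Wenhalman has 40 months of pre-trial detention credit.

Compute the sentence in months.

112 months

Prior conviction enhancement: +33 months
Use of a weapon enhancement: +8 months
Offense while on release enhancement: +15 months
Adjusted term: 112 months + 33 months + 8 months + 15 months = 168 months
Early plea reduction: 10% of 168 months = 16 months (rounded down)
After reduction: 168 − 16 = 152 months
Less pre-trial detention credit: 152 months − 40 months = 112 months
Minimum 36 months: 112 months meets the minimum, no increase.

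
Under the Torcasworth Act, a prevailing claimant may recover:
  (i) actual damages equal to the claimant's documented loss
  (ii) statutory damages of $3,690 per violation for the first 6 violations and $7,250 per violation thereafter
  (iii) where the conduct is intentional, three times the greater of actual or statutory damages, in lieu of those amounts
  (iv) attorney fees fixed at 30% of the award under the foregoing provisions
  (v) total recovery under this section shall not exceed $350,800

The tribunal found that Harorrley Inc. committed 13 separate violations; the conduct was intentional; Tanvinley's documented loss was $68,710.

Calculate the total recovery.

$284,271

First 6 violations: 6 × $3,690 = $22,140
Remaining violations: (13 − 6) × $7,250 = $50,750
Statutory damages: $22,140 + $50,750 = $72,890
Greater of actual damages ($68,710) or statutory damages ($72,890): $72,890
Trebled: 3 × $72,890 = $218,670
Attorney fees: 30% of $218,670 = $65,601
Total before cap: $218,670 + $65,601 = $284,271
Cap at $350,800: $284,271 is within the cap, no reduction.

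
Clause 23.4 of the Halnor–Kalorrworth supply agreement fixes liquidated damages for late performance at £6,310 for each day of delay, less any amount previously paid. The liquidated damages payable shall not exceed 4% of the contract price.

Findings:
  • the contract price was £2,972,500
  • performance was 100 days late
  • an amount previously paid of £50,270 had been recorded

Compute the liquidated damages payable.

£118,900

Per-day damages: 100 × £6,310 = £631,000
Less amount previously paid: £631,000 − £50,270 = £580,730
Cap: 4% of £2,972,500 = £118,900
Cap at £118,900: £580,730 exceeds the cap → £118,900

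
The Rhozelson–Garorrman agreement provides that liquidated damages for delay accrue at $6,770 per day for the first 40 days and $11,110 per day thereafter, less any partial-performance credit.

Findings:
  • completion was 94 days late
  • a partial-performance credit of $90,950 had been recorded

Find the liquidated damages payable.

First 40 days: 40 × $6,770 = $270,800
Remaining days: (94 − 40) × $11,110 = $599,940
Accrued per-day damages: $270,800 + $599,940 = $870,740
Less partial-performance credit: $870,740 − $90,950 = $779,790

$779,790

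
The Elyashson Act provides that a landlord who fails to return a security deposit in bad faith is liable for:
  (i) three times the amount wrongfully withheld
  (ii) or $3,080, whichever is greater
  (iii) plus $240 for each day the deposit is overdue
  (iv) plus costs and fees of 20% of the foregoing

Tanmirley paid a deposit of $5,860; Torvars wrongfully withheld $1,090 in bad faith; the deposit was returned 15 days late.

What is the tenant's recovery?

Trebled: 3 × $1,090 = $3,270
Minimum $3,080: $3,270 meets the minimum, no increase.
Late-return penalty: 15 × $240 = $3,600
Damages plus late penalty: $3,270 + $3,600 = $6,870
Costs and fees: 20% of $6,870 = $1,374
Total recovery: $6,870 + $1,374 = $8,244

$8,244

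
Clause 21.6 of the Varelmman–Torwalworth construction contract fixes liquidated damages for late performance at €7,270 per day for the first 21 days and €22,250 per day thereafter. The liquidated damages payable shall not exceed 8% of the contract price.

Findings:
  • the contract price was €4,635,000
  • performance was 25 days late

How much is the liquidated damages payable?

€241,670

First 21 days: 21 × €7,270 = €152,670
Remaining days: (25 − 21) × €22,250 = €89,000
Accrued per-day damages: €152,670 + €89,000 = €241,670
Cap: 8% of €4,635,000 = €370,800
Cap at €370,800: €241,670 is within the cap, no reduction.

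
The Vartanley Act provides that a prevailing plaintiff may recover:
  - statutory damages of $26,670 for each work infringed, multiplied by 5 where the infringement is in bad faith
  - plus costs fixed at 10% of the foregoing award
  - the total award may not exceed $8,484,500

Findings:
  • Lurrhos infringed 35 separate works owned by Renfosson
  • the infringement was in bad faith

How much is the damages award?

Statutory damages: 35 × $26,670 = $933,450
Multiplied by 5: 5 × $933,450 = $4,667,250
Costs: 10% of $4,667,250 = $466,725
Award plus costs: $4,667,250 + $466,725 = $5,133,975
Cap at $8,484,500: $5,133,975 is within the cap, no reduction.

$5,133,975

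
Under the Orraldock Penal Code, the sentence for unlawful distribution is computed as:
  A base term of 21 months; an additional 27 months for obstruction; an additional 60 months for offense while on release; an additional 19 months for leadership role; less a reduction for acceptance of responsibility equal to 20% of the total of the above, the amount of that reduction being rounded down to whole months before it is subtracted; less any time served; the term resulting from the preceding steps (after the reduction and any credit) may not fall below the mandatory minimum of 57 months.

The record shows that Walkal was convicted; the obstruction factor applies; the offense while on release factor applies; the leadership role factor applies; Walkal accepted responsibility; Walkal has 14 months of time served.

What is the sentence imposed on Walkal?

Sentence: 88 months

Obstruction enhancement: +27 months
Offense while on release enhancement: +60 months
Leadership role enhancement: +19 months
Adjusted term: 21 months + 27 months + 60 months + 19 months = 127 months
Acceptance of responsibility reduction: 20% of 127 months = 25 months (rounded down)
After reduction: 127 − 25 = 102 months
Less time served: 102 months − 14 months = 88 months
Minimum 57 months: 88 months meets the minimum, no increase.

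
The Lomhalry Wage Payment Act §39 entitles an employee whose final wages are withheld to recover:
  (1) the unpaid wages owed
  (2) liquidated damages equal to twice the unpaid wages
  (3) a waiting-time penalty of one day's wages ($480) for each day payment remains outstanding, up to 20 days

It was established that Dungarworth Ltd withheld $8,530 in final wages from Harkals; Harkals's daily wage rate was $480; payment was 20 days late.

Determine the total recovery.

$35,190

Doubled: 2 × $8,530 = $17,060
Penalty days: min(20, 20) = 20
Waiting-time penalty: 20 × $480 = $9,600
Total award: $8,530 + $17,060 + $9,600 = $35,190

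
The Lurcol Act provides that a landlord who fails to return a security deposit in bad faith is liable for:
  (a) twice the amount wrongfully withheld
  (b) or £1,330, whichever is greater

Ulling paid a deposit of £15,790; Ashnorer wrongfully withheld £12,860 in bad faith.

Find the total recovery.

Doubled: 2 × £12,860 = £25,720
Minimum £1,330: £25,720 meets the minimum, no increase.

£25,720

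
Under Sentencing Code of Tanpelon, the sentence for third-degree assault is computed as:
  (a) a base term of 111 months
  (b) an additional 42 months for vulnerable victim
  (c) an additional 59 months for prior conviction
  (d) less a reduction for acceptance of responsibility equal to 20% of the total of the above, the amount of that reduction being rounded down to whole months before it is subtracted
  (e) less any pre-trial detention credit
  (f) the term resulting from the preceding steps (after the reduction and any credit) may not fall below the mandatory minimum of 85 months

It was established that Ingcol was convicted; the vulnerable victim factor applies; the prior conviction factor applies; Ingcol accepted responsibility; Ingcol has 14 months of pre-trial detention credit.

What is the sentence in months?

156 months

Vulnerable victim enhancement: +42 months
Prior conviction enhancement: +59 months
Adjusted term: 111 months + 42 months + 59 months = 212 months
Acceptance of responsibility reduction: 20% of 212 months = 42 months (rounded down)
After reduction: 212 − 42 = 170 months
Less pre-trial detention credit: 170 months − 14 months = 156 months
Minimum 85 months: 156 months meets the minimum, no increase.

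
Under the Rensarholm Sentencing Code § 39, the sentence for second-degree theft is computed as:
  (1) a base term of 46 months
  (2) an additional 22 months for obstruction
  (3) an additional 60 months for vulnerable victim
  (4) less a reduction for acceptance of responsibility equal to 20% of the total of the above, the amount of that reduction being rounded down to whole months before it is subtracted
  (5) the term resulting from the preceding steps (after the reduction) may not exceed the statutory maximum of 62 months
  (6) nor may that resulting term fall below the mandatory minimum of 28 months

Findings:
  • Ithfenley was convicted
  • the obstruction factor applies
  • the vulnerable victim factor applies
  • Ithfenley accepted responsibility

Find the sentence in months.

Obstruction enhancement: +22 months
Vulnerable victim enhancement: +60 months
Adjusted term: 46 months + 22 months + 60 months = 128 months
Acceptance of responsibility reduction: 20% of 128 months = 25 months (rounded down)
After reduction: 128 − 25 = 103 months
Cap at 62 months: 103 months exceeds the cap → 62 months
Minimum 28 months: 62 months meets the minimum, no increase.

Sentence: 62 months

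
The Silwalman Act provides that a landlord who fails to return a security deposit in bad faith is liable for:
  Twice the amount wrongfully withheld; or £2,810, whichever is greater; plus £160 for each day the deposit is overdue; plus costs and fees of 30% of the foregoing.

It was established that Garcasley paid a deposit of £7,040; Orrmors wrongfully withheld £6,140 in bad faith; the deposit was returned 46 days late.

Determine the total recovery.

Recovery: £25,532

Doubled: 2 × £6,140 = £12,280
Minimum £2,810: £12,280 meets the minimum, no increase.
Late-return penalty: 46 × £160 = £7,360
Damages plus late penalty: £12,280 + £7,360 = £19,640
Costs and fees: 30% of £19,640 = £5,892
Total recovery: £19,640 + £5,892 = £25,532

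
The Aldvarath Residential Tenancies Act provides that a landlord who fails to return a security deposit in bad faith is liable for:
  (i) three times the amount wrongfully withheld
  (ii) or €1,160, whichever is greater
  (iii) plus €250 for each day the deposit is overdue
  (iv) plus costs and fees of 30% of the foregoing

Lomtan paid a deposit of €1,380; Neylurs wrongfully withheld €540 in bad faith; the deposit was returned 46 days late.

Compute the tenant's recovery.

Trebled: 3 × €540 = €1,620
Minimum €1,160: €1,620 meets the minimum, no increase.
Late-return penalty: 46 × €250 = €11,500
Damages plus late penalty: €1,620 + €11,500 = €13,120
Costs and fees: 30% of €13,120 = €3,936
Total recovery: €13,120 + €3,936 = €17,056

€17,056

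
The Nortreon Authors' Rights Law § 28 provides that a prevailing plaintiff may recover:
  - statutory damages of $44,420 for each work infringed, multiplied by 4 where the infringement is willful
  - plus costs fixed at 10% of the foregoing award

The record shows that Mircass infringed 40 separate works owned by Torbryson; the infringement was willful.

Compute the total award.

Statutory damages: 40 × $44,420 = $1,776,800
Multiplied by 4: 4 × $1,776,800 = $7,107,200
Costs: 10% of $7,107,200 = $710,720
Award plus costs: $7,107,200 + $710,720 = $7,817,920

$7,817,920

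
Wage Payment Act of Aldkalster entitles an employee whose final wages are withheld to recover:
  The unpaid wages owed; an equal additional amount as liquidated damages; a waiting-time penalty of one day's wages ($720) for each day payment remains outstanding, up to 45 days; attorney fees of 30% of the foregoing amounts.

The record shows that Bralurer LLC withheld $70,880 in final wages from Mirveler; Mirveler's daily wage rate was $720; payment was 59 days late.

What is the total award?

Liquidated damages (equal amount): $70,880
Penalty days: min(59, 45) = 45
Waiting-time penalty: 45 × $720 = $32,400
Subtotal: $70,880 + $70,880 + $32,400 = $174,160
Attorney fees: 30% of $174,160 = $52,248
Total award: $174,160 + $52,248 = $226,408

$226,408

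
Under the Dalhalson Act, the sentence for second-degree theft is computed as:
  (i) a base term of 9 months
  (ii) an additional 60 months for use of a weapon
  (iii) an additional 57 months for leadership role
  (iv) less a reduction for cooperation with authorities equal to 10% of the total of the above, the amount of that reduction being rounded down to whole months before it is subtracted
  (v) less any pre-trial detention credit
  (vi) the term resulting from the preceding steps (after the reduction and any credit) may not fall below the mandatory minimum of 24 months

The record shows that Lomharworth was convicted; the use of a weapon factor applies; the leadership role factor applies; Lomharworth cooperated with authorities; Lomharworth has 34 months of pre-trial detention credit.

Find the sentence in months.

80 months

Use of a weapon enhancement: +60 months
Leadership role enhancement: +57 months
Adjusted term: 9 months + 60 months + 57 months = 126 months
Cooperation with authorities reduction: 10% of 126 months = 12 months (rounded down)
After reduction: 126 − 12 = 114 months
Less pre-trial detention credit: 114 months − 34 months = 80 months
Minimum 24 months: 80 months meets the minimum, no increase.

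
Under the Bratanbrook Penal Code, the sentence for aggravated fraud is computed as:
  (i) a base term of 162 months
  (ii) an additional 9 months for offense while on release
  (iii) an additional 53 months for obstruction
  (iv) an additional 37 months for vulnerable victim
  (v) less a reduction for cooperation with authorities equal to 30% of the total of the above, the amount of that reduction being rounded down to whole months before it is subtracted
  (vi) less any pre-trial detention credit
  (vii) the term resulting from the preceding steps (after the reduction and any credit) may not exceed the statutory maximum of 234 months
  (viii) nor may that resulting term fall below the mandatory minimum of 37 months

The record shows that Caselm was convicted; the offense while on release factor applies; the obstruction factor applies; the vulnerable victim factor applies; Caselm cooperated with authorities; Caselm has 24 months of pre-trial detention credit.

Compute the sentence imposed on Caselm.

159 months

Offense while on release enhancement: +9 months
Obstruction enhancement: +53 months
Vulnerable victim enhancement: +37 months
Adjusted term: 162 months + 9 months + 53 months + 37 months = 261 months
Cooperation with authorities reduction: 30% of 261 months = 78 months (rounded down)
After reduction: 261 − 78 = 183 months
Less pre-trial detention credit: 183 months − 24 months = 159 months
Cap at 234 months: 159 months is within the cap, no reduction.
Minimum 37 months: 159 months meets the minimum, no increase.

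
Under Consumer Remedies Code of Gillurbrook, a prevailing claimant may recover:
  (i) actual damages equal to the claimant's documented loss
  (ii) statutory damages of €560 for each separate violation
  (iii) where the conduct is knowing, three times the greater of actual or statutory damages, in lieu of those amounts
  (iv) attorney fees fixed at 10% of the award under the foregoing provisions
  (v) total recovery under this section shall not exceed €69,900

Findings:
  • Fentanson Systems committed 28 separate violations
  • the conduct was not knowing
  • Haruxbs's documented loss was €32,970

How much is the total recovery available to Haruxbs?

Statutory damages: 28 × €560 = €15,680
Conduct not knowing: the in-lieu enhancement does not apply.
Actual plus statutory damages: €32,970 + €15,680 = €48,650
Attorney fees: 10% of €48,650 = €4,865
Total before cap: €48,650 + €4,865 = €53,515
Cap at €69,900: €53,515 is within the cap, no reduction.

Total recovery: €53,515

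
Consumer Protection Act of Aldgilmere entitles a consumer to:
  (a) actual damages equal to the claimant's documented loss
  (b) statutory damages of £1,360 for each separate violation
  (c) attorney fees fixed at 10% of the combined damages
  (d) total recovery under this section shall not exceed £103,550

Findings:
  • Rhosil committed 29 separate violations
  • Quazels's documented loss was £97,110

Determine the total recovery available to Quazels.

£103,550

Statutory damages: 29 × £1,360 = £39,440
Combined damages: £97,110 + £39,440 = £136,550
Attorney fees: 10% of £136,550 = £13,655
Total before cap: £136,550 + £13,655 = £150,205
Cap at £103,550: £150,205 exceeds the cap → £103,550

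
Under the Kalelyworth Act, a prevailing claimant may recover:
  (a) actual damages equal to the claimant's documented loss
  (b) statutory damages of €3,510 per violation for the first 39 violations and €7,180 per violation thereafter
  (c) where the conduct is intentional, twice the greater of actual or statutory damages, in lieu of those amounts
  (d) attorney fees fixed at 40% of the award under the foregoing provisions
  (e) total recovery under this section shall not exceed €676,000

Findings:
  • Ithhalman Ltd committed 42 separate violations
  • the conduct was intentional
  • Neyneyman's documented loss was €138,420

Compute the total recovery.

First 39 violations: 39 × €3,510 = €136,890
Remaining violations: (42 − 39) × €7,180 = €21,540
Statutory damages: €136,890 + €21,540 = €158,430
Greater of actual damages (€138,420) or statutory damages (€158,430): €158,430
Doubled: 2 × €158,430 = €316,860
Attorney fees: 40% of €316,860 = €126,744
Total before cap: €316,860 + €126,744 = €443,604
Cap at €676,000: €443,604 is within the cap, no reduction.

€443,604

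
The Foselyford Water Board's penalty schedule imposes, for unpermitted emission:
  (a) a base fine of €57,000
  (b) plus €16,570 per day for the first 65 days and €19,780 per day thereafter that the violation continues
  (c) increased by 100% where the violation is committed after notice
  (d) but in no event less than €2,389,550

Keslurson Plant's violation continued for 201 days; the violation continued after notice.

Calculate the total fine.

€7,648,260

First 65 days: 65 × €16,570 = €1,077,050
Remaining days: (201 − 65) × €19,780 = €2,690,080
Per-day component: €1,077,050 + €2,690,080 = €3,767,130
Base plus per-day: €57,000 + €3,767,130 = €3,824,130
Enhancement: 100% of €3,824,130 = €3,824,130
Enhanced fine: €3,824,130 + €3,824,130 = €7,648,260
Minimum €2,389,550: €7,648,260 meets the minimum, no increase.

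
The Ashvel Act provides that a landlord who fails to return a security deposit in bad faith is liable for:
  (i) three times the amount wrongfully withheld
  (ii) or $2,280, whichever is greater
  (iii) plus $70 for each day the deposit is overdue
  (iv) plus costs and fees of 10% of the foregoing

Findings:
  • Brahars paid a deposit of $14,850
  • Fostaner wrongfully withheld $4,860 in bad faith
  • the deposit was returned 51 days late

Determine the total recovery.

Trebled: 3 × $4,860 = $14,580
Minimum $2,280: $14,580 meets the minimum, no increase.
Late-return penalty: 51 × $70 = $3,570
Damages plus late penalty: $14,580 + $3,570 = $18,150
Costs and fees: 10% of $18,150 = $1,815
Total recovery: $18,150 + $1,815 = $19,965

Recovery: $19,965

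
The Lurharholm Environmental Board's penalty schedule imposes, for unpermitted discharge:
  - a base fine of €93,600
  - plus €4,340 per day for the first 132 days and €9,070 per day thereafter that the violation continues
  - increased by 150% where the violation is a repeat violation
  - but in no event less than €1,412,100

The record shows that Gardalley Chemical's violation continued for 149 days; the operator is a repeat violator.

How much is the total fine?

€2,051,675

First 132 days: 132 × €4,340 = €572,880
Remaining days: (149 − 132) × €9,070 = €154,190
Per-day component: €572,880 + €154,190 = €727,070
Base plus per-day: €93,600 + €727,070 = €820,670
Enhancement: 150% of €820,670 = €1,231,005
Enhanced fine: €820,670 + €1,231,005 = €2,051,675
Minimum €1,412,100: €2,051,675 meets the minimum, no increase.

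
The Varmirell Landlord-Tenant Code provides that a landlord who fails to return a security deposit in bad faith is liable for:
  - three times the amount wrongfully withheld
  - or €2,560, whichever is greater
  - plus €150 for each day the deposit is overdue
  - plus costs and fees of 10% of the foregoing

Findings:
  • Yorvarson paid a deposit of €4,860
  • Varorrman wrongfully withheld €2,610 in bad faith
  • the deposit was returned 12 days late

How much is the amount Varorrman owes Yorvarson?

Trebled: 3 × €2,610 = €7,830
Minimum €2,560: €7,830 meets the minimum, no increase.
Late-return penalty: 12 × €150 = €1,800
Damages plus late penalty: €7,830 + €1,800 = €9,630
Costs and fees: 10% of €9,630 = €963
Total recovery: €9,630 + €963 = €10,593

€10,593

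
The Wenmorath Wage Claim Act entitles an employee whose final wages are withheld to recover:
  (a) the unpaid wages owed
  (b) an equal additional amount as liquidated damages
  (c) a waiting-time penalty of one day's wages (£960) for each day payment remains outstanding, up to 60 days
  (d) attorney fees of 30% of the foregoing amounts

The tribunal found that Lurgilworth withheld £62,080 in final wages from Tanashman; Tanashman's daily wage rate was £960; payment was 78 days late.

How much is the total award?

£236,288

Liquidated damages (equal amount): £62,080
Penalty days: min(78, 60) = 60
Waiting-time penalty: 60 × £960 = £57,600
Subtotal: £62,080 + £62,080 + £57,600 = £181,760
Attorney fees: 30% of £181,760 = £54,528
Total award: £181,760 + £54,528 = £236,288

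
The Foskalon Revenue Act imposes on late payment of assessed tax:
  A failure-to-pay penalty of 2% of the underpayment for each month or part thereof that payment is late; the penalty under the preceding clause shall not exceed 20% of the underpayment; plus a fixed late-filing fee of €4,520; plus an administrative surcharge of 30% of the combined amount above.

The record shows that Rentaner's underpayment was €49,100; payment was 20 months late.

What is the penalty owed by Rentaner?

Accrued rate: 2% × 20 = 40%, capped at 20% → 20%
Failure-to-pay penalty: 20% of €49,100 = €9,820
Penalty before surcharge: €9,820 + €4,520 = €14,340
Administrative surcharge: 30% of €14,340 = €4,302
Total penalty: €14,340 + €4,302 = €18,642

€18,642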